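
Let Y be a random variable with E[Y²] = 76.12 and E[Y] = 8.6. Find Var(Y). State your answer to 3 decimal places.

2.160

Var(Y) = 76.12 − (8.6)² = 2.16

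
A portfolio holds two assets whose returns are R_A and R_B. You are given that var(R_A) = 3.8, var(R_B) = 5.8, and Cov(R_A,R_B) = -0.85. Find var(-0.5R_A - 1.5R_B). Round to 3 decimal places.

12.725

var(-0.5R_A - 1.5R_B) = (-0.5)²·var(R_A) + (-1.5)²·var(R_B) + 2·(-0.5)·(-1.5)·Cov(R_A,R_B)
= 0.25·3.8 + 2.25·5.8 + 1.5·-0.85 = 12.725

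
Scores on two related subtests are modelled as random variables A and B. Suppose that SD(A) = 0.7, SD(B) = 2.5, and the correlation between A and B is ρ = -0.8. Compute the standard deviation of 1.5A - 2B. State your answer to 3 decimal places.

V(A) = (0.7)² = 0.49;  V(B) = (2.5)² = 6.25
cov(A,B) = ρ·SD(A)·SD(B) = -0.8·0.7·2.5 = -1.4
V(1.5A - 2B) = (1.5)²·V(A) + (-2)²·V(B) + 2·(1.5)·(-2)·cov(A,B)
= 2.25·0.49 + 4·6.25 + -6·-1.4 = 34.5025
SD(1.5A - 2B) = √34.5025 ≈ 5.874

5.874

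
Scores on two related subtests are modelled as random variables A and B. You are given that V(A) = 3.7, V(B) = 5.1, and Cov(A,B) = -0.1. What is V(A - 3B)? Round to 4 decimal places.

V(A - 3B) = (1)²·V(A) + (-3)²·V(B) + 2·(1)·(-3)·Cov(A,B)
= 1·3.7 + 9·5.1 + -6·-0.1 = 50.2

50.2000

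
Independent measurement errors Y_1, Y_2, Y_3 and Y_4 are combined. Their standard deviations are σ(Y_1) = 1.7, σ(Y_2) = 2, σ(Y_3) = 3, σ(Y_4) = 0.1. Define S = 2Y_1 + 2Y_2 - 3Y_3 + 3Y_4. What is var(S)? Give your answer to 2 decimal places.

108.65

var(Y_1) = 2.89, var(Y_2) = 4, var(Y_3) = 9, var(Y_4) = 0.01
By independence, var(S) = (2)²var(Y_1) + (2)²var(Y_2) + (-3)²var(Y_3) + (3)²var(Y_4)
= (2)²·2.89 + (2)²·4 + (-3)²·9 + (3)²·0.01 = 108.65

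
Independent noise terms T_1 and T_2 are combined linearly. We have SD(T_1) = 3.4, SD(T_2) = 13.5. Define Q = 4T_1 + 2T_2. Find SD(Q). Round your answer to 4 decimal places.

Var(T_1) = 11.56, Var(T_2) = 182.25
By independence, Var(Q) = (4)²Var(T_1) + (2)²Var(T_2)
= (4)²·11.56 + (2)²·182.25 = 913.96
SD(Q) = √913.96 ≈ 30.2318

30.2318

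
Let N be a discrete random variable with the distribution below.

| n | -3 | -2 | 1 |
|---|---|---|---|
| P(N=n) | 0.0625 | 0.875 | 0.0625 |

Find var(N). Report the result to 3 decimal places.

E[N] = (-3)(0.0625) + (-2)(0.875) + (1)(0.0625) = -1.875
E[N²] = (-3)²(0.0625) + (-2)²(0.875) + (1)²(0.0625) = 4.125
var(N) = E[N²] − (E[N])² = 4.125 − (-1.875)² = 0.609375

0.609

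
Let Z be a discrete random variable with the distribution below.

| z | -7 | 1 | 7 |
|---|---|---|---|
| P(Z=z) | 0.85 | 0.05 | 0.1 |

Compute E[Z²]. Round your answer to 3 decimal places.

E[Z²] = (-7)²(0.85) + (1)²(0.05) + (7)²(0.1) = 46.6

46.600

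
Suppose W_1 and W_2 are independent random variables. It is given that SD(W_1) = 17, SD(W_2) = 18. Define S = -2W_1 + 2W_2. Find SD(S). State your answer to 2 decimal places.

var(W_1) = 289, var(W_2) = 324
By independence, var(S) = (-2)²var(W_1) + (2)²var(W_2)
= (-2)²·289 + (2)²·324 = 2452
SD(S) = √2452 ≈ 49.52

49.52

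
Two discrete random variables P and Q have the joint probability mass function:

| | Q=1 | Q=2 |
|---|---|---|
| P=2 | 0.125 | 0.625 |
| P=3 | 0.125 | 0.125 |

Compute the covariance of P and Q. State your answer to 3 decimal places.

E[P] = 2.25,  E[Q] = 1.75
E[PQ] = 3.875
Cov(P,Q) = E[PQ] − E[P]E[Q] = 3.875 − (2.25)(1.75) = -0.0625

-0.063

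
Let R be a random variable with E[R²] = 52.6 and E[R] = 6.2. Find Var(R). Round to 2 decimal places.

Var(R) = 52.6 − (6.2)² = 14.16

14.16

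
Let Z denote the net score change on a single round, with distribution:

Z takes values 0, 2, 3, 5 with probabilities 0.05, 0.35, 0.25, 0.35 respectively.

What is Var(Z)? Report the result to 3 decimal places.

2.160

E[Z] = (0)(0.05) + (2)(0.35) + (3)(0.25) + (5)(0.35) = 3.2
E[Z²] = (0)²(0.05) + (2)²(0.35) + (3)²(0.25) + (5)²(0.35) = 12.4
Var(Z) = E[Z²] − (E[Z])² = 12.4 − (3.2)² = 2.16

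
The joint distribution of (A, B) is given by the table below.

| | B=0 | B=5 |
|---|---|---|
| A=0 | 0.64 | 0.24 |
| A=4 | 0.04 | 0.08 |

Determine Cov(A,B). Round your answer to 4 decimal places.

E[A] = 0.48,  E[B] = 1.6
E[AB] = 1.6
Cov(A,B) = E[AB] − E[A]E[B] = 1.6 − (0.48)(1.6) = 0.832

0.8320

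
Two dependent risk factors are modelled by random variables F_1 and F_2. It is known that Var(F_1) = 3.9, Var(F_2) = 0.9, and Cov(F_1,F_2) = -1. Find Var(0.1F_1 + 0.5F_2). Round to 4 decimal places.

0.1640

Var(0.1F_1 + 0.5F_2) = (0.1)²·Var(F_1) + (0.5)²·Var(F_2) + 2·(0.1)·(0.5)·Cov(F_1,F_2)
= 0.01·3.9 + 0.25·0.9 + 0.1·-1 = 0.164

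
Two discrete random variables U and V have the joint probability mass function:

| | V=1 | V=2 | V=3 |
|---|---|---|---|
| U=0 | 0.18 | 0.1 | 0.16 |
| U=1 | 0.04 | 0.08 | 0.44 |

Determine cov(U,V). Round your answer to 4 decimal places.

E[U] = 0.56,  E[V] = 2.38
E[UV] = 1.52
cov(U,V) = E[UV] − E[U]E[V] = 1.52 − (0.56)(2.38) = 0.1872

0.1872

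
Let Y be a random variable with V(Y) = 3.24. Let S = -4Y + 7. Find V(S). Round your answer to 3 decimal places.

51.840

V(-4Y + 7) = (-4)²·V(Y) = 16·3.24 = 51.84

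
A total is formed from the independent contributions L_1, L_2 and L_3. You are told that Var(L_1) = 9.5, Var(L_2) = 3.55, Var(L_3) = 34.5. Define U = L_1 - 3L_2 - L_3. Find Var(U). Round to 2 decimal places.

By independence, Var(U) = (1)²Var(L_1) + (-3)²Var(L_2) + (-1)²Var(L_3)
= (1)²·9.5 + (-3)²·3.55 + (-1)²·34.5 = 75.95

75.95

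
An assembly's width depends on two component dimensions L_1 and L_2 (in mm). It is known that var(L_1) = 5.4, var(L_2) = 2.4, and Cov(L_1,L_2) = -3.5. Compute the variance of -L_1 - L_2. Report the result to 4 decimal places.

var(-L_1 - L_2) = (-1)²·var(L_1) + (-1)²·var(L_2) + 2·(-1)·(-1)·Cov(L_1,L_2)
= 1·5.4 + 1·2.4 + 2·-3.5 = 0.8

0.8000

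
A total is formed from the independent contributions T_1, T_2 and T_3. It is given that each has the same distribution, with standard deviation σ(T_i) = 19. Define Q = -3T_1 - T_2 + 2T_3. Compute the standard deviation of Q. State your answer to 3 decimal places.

Var(T_i) = (19)² = 361
By independence, Var(Q) = (-3)²Var(T_1) + (-1)²Var(T_2) + (2)²Var(T_3)
= (-3)²·361 + (-1)²·361 + (2)²·361 = 5054
σ(Q) = √5054 ≈ 71.091

71.091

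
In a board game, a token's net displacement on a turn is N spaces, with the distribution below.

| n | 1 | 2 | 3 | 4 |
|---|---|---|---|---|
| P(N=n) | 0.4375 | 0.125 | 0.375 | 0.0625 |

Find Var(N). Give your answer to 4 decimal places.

E[N] = (1)(0.4375) + (2)(0.125) + (3)(0.375) + (4)(0.0625) = 2.0625
E[N²] = (1)²(0.4375) + (2)²(0.125) + (3)²(0.375) + (4)²(0.0625) = 5.3125
Var(N) = E[N²] − (E[N])² = 5.3125 − (2.0625)² = 1.05859375

1.0586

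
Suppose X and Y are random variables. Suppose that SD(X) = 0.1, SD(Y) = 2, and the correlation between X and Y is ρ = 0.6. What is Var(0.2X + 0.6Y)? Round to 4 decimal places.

1.4692

Var(X) = (0.1)² = 0.01;  Var(Y) = (2)² = 4
Cov(X,Y) = ρ·SD(X)·SD(Y) = 0.6·0.1·2 = 0.12
Var(0.2X + 0.6Y) = (0.2)²·Var(X) + (0.6)²·Var(Y) + 2·(0.2)·(0.6)·Cov(X,Y)
= 0.04·0.01 + 0.36·4 + 0.24·0.12 = 1.4692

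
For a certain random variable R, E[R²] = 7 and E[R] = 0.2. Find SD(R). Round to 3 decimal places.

2.638

V(R) = 7 − (0.2)² = 6.96
SD(R) = √6.96 ≈ 2.638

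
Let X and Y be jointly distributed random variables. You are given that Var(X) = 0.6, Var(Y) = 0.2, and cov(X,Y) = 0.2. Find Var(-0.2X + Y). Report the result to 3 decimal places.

Var(-0.2X + Y) = (-0.2)²·Var(X) + (1)²·Var(Y) + 2·(-0.2)·(1)·cov(X,Y)
= 0.04·0.6 + 1·0.2 + -0.4·0.2 = 0.144

0.144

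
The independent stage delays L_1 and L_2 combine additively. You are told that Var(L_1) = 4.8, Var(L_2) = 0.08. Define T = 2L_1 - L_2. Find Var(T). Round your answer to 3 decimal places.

By independence, Var(T) = (2)²Var(L_1) + (-1)²Var(L_2)
= (2)²·4.8 + (-1)²·0.08 = 19.28

19.280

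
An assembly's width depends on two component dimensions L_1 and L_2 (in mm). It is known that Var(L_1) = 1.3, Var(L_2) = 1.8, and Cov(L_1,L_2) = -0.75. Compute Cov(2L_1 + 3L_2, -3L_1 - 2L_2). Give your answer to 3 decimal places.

Cov(2L_1 + 3L_2, -3L_1 - 2L_2) = (2)(-3)Var(L_1) + (3)(-2)Var(L_2) + [(2)(-2) + (3)(-3)]Cov(L_1,L_2)
= -6·1.3 + -6·1.8 + -13·-0.75 = -8.85

-8.850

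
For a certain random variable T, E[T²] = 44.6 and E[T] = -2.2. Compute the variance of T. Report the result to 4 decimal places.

V(T) = 44.6 − (-2.2)² = 39.76

39.7600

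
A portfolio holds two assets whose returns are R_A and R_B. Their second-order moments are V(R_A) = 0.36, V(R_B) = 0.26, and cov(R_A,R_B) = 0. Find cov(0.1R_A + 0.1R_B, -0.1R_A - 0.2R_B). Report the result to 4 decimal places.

cov(0.1R_A + 0.1R_B, -0.1R_A - 0.2R_B) = (0.1)(-0.1)V(R_A) + (0.1)(-0.2)V(R_B) + [(0.1)(-0.2) + (0.1)(-0.1)]cov(R_A,R_B)
= -0.01·0.36 + -0.02·0.26 + -0.03·0 = -0.0088

-0.0088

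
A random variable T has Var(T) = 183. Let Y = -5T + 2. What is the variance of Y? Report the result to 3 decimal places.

Var(-5T + 2) = (-5)²·Var(T) = 25·183 = 4575

4575.000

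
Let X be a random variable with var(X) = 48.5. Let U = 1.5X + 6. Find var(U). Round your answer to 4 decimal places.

109.1250

var(1.5X + 6) = (1.5)²·var(X) = 2.25·48.5 = 109.125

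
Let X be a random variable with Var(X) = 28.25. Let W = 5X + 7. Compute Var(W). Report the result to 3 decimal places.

Var(5X + 7) = (5)²·Var(X) = 25·28.25 = 706.25

706.250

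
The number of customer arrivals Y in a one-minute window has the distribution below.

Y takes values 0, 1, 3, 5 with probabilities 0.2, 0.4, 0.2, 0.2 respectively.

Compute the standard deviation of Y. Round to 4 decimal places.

1.7889

E[Y] = (0)(0.2) + (1)(0.4) + (3)(0.2) + (5)(0.2) = 2
E[Y²] = (0)²(0.2) + (1)²(0.4) + (3)²(0.2) + (5)²(0.2) = 7.2
var(Y) = E[Y²] − (E[Y])² = 7.2 − (2)² = 3.2
SD(Y) = √3.2 ≈ 1.7889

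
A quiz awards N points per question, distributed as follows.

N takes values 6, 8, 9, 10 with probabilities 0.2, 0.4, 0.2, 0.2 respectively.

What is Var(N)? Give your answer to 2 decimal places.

E[N] = (6)(0.2) + (8)(0.4) + (9)(0.2) + (10)(0.2) = 8.2
E[N²] = (6)²(0.2) + (8)²(0.4) + (9)²(0.2) + (10)²(0.2) = 69
Var(N) = E[N²] − (E[N])² = 69 − (8.2)² = 1.76

1.76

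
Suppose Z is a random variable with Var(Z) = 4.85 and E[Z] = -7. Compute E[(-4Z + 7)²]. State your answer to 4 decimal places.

1302.6000

E[-4Z + 7] = -4·-7 + 7 = 35
Var(-4Z + 7) = (-4)²·4.85 = 77.6
E[(-4Z + 7)²] = Var((-4Z + 7)) + (E[(-4Z + 7)])² = 77.6 + (35)² = 1302.6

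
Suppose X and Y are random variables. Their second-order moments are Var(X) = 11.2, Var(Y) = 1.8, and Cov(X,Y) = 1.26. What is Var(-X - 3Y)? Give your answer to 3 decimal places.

34.960

Var(-X - 3Y) = (-1)²·Var(X) + (-3)²·Var(Y) + 2·(-1)·(-3)·Cov(X,Y)
= 1·11.2 + 9·1.8 + 6·1.26 = 34.96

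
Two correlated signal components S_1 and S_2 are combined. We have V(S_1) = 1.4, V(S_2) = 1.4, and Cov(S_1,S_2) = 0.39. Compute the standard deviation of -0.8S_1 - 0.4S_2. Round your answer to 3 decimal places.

1.170

V(-0.8S_1 - 0.4S_2) = (-0.8)²·V(S_1) + (-0.4)²·V(S_2) + 2·(-0.8)·(-0.4)·Cov(S_1,S_2)
= 0.64·1.4 + 0.16·1.4 + 0.64·0.39 = 1.3696
σ(-0.8S_1 - 0.4S_2) = √1.3696 ≈ 1.170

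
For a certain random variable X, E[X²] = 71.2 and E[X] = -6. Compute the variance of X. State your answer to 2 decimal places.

V(X) = 71.2 − (-6)² = 35.2

35.20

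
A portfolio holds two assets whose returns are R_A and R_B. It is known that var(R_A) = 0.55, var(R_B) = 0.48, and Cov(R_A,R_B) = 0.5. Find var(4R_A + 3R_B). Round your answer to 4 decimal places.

var(4R_A + 3R_B) = (4)²·var(R_A) + (3)²·var(R_B) + 2·(4)·(3)·Cov(R_A,R_B)
= 16·0.55 + 9·0.48 + 24·0.5 = 25.12

25.1200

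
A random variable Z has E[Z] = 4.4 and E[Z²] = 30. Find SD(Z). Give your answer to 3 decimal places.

Var(Z) = 30 − (4.4)² = 10.64
SD(Z) = √10.64 ≈ 3.262

3.262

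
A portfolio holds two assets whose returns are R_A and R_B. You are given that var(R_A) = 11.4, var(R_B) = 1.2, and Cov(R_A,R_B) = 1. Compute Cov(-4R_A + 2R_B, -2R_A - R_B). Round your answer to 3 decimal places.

88.800

Cov(-4R_A + 2R_B, -2R_A - R_B) = (-4)(-2)var(R_A) + (2)(-1)var(R_B) + [(-4)(-1) + (2)(-2)]Cov(R_A,R_B)
= 8·11.4 + -2·1.2 + 0·1 = 88.8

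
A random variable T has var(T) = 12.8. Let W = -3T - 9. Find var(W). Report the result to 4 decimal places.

var(-3T - 9) = (-3)²·var(T) = 9·12.8 = 115.2

115.2000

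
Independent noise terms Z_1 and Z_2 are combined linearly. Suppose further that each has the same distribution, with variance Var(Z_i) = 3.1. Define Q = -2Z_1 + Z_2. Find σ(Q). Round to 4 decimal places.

3.9370

By independence, Var(Q) = (-2)²Var(Z_1) + (1)²Var(Z_2)
= (-2)²·3.1 + (1)²·3.1 = 15.5
σ(Q) = √15.5 ≈ 3.9370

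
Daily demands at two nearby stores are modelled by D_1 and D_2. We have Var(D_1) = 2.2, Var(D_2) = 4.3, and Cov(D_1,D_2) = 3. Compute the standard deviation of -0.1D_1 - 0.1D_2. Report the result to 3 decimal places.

0.354

Var(-0.1D_1 - 0.1D_2) = (-0.1)²·Var(D_1) + (-0.1)²·Var(D_2) + 2·(-0.1)·(-0.1)·Cov(D_1,D_2)
= 0.01·2.2 + 0.01·4.3 + 0.02·3 = 0.125
sd(-0.1D_1 - 0.1D_2) = √0.125 ≈ 0.354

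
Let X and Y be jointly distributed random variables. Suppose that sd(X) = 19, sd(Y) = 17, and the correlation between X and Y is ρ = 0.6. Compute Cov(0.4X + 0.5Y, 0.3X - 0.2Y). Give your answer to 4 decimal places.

Var(X) = (19)² = 361;  Var(Y) = (17)² = 289
Cov(X,Y) = ρ·sd(X)·sd(Y) = 0.6·19·17 = 193.8
Cov(0.4X + 0.5Y, 0.3X - 0.2Y) = (0.4)(0.3)Var(X) + (0.5)(-0.2)Var(Y) + [(0.4)(-0.2) + (0.5)(0.3)]Cov(X,Y)
= 0.12·361 + -0.1·289 + 0.07·193.8 = 27.986

27.9860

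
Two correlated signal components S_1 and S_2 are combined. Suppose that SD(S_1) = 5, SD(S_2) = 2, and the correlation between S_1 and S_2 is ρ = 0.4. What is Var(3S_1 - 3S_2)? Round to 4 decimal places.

Var(S_1) = (5)² = 25;  Var(S_2) = (2)² = 4
cov(S_1,S_2) = ρ·SD(S_1)·SD(S_2) = 0.4·5·2 = 4
Var(3S_1 - 3S_2) = (3)²·Var(S_1) + (-3)²·Var(S_2) + 2·(3)·(-3)·cov(S_1,S_2)
= 9·25 + 9·4 + -18·4 = 189

189.0000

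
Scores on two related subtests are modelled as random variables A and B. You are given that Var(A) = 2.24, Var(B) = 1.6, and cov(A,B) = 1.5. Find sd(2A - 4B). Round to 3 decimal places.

3.250

Var(2A - 4B) = (2)²·Var(A) + (-4)²·Var(B) + 2·(2)·(-4)·cov(A,B)
= 4·2.24 + 16·1.6 + -16·1.5 = 10.56
sd(2A - 4B) = √10.56 ≈ 3.250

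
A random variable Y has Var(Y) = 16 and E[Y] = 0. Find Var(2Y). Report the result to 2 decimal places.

Var(2Y) = (2)²·Var(Y) = 4·16 = 64

64.00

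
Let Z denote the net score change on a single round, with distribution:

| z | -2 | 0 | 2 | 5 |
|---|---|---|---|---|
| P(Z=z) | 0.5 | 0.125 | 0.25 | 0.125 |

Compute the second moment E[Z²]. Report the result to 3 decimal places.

6.125

E[Z²] = (-2)²(0.5) + (0)²(0.125) + (2)²(0.25) + (5)²(0.125) = 6.125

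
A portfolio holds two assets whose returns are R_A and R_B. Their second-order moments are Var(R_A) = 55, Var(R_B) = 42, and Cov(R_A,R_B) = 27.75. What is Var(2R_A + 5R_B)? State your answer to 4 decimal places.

1825.0000

Var(2R_A + 5R_B) = (2)²·Var(R_A) + (5)²·Var(R_B) + 2·(2)·(5)·Cov(R_A,R_B)
= 4·55 + 25·42 + 20·27.75 = 1825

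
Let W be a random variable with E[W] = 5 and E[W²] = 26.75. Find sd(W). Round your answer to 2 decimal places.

1.32

V(W) = 26.75 − (5)² = 1.75
sd(W) = √1.75 ≈ 1.32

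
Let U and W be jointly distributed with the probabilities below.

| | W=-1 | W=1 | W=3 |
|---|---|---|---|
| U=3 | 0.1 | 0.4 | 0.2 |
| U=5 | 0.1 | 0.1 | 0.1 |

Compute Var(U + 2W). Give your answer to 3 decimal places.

E[U] = 3.6,  E[W] = 1.2,  E[UW] = 4.2
Var(U) = 13.8 − (3.6)² = 0.84;  Var(W) = 3.4 − (1.2)² = 1.96
Cov(U,W) = 4.2 − (3.6)(1.2) = -0.12
Var(U + 2W) = (1)²·0.84 + (2)²·1.96 + 2·(1)·(2)·-0.12 = 8.2

8.200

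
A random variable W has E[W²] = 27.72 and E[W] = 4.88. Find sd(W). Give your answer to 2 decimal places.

1.98

Var(W) = 27.72 − (4.88)² = 3.9056
sd(W) = √3.9056 ≈ 1.98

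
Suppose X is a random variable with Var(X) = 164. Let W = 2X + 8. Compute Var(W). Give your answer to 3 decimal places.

Var(2X + 8) = (2)²·Var(X) = 4·164 = 656

656.000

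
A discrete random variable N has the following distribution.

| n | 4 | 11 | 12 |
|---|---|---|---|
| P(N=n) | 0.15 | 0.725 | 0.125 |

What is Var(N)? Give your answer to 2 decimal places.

6.62

E[N] = (4)(0.15) + (11)(0.725) + (12)(0.125) = 10.075
E[N²] = (4)²(0.15) + (11)²(0.725) + (12)²(0.125) = 108.125
Var(N) = E[N²] − (E[N])² = 108.125 − (10.075)² = 6.619375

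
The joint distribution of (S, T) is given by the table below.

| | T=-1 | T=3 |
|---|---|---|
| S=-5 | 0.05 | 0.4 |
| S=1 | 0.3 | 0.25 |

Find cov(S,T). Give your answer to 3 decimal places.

E[S] = -1.7,  E[T] = 1.6
E[ST] = -5.3
cov(S,T) = E[ST] − E[S]E[T] = -5.3 − (-1.7)(1.6) = -2.58

-2.580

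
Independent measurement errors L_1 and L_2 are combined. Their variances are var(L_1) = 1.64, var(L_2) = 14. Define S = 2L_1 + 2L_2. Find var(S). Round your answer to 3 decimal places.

By independence, var(S) = (2)²var(L_1) + (2)²var(L_2)
= (2)²·1.64 + (2)²·14 = 62.56

62.560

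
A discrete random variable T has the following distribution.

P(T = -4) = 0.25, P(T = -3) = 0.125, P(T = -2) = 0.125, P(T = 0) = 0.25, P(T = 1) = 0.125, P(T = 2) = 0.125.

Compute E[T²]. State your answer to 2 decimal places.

E[T²] = (-4)²(0.25) + (-3)²(0.125) + (-2)²(0.125) + (0)²(0.25) + (1)²(0.125) + (2)²(0.125) = 6.25

6.25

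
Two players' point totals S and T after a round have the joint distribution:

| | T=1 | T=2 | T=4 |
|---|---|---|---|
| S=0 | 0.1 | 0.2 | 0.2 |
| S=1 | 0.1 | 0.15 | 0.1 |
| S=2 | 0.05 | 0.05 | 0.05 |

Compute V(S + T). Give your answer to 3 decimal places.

1.790

E[S] = 0.65,  E[T] = 2.45,  E[ST] = 1.5
V(S) = 0.95 − (0.65)² = 0.5275;  V(T) = 7.45 − (2.45)² = 1.4475
cov(S,T) = 1.5 − (0.65)(2.45) = -0.0925
V(S + T) = (1)²·0.5275 + (1)²·1.4475 + 2·(1)·(1)·-0.0925 = 1.79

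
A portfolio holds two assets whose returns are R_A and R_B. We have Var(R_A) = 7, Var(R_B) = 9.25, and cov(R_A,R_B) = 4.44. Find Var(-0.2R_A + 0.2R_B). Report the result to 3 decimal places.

0.295

Var(-0.2R_A + 0.2R_B) = (-0.2)²·Var(R_A) + (0.2)²·Var(R_B) + 2·(-0.2)·(0.2)·cov(R_A,R_B)
= 0.04·7 + 0.04·9.25 + -0.08·4.44 = 0.2948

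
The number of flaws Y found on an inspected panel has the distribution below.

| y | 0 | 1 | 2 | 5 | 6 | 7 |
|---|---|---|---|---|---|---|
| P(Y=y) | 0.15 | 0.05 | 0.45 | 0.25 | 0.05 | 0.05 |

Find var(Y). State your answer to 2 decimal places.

4.23

E[Y] = (0)(0.15) + (1)(0.05) + (2)(0.45) + (5)(0.25) + (6)(0.05) + (7)(0.05) = 2.85
E[Y²] = (0)²(0.15) + (1)²(0.05) + (2)²(0.45) + (5)²(0.25) + (6)²(0.05) + (7)²(0.05) = 12.35
var(Y) = E[Y²] − (E[Y])² = 12.35 − (2.85)² = 4.2275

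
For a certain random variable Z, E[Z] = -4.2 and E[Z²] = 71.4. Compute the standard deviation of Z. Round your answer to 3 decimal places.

7.332

var(Z) = 71.4 − (-4.2)² = 53.76
sd(Z) = √53.76 ≈ 7.332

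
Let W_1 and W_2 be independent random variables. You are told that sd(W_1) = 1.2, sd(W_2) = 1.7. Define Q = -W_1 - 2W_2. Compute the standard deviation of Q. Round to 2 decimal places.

3.61

Var(W_1) = 1.44, Var(W_2) = 2.89
By independence, Var(Q) = (-1)²Var(W_1) + (-2)²Var(W_2)
= (-1)²·1.44 + (-2)²·2.89 = 13
sd(Q) = √13 ≈ 3.61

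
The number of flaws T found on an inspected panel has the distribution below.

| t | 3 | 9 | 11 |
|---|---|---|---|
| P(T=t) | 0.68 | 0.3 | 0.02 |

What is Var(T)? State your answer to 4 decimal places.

E[T] = (3)(0.68) + (9)(0.3) + (11)(0.02) = 4.96
E[T²] = (3)²(0.68) + (9)²(0.3) + (11)²(0.02) = 32.84
Var(T) = E[T²] − (E[T])² = 32.84 − (4.96)² = 8.2384

8.2384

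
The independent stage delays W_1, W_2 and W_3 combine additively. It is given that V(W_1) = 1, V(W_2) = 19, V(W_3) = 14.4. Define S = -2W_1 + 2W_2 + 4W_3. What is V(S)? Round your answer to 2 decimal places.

By independence, V(S) = (-2)²V(W_1) + (2)²V(W_2) + (4)²V(W_3)
= (-2)²·1 + (2)²·19 + (4)²·14.4 = 310.4

310.40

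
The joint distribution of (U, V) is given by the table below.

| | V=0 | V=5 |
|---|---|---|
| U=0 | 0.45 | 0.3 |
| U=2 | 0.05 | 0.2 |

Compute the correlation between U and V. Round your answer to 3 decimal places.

E[U] = 0.5,  E[V] = 2.5
E[UV] = 2
cov(U,V) = E[UV] − E[U]E[V] = 2 − (0.5)(2.5) = 0.75
Var(U) = 0.75,  Var(V) = 6.25
ρ = 0.75 / √(0.75·6.25) ≈ 0.346

0.346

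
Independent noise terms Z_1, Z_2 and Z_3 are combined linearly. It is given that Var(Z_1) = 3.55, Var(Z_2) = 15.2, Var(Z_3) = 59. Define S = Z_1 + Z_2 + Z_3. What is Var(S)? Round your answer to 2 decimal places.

By independence, Var(S) = (1)²Var(Z_1) + (1)²Var(Z_2) + (1)²Var(Z_3)
= (1)²·3.55 + (1)²·15.2 + (1)²·59 = 77.75

77.75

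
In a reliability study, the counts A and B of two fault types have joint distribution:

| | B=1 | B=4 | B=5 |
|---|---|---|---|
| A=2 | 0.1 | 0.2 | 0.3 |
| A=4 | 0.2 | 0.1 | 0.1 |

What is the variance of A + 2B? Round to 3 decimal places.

E[A] = 2.8,  E[B] = 3.5,  E[AB] = 9.2
V(A) = 8.8 − (2.8)² = 0.96;  V(B) = 15.1 − (3.5)² = 2.85
Cov(A,B) = 9.2 − (2.8)(3.5) = -0.6
V(A + 2B) = (1)²·0.96 + (2)²·2.85 + 2·(1)·(2)·-0.6 = 9.96

9.960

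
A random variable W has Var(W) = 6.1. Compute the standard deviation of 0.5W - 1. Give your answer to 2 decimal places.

1.23

Var(0.5W - 1) = (0.5)²·6.1 = 1.525
sd(0.5W - 1) = √1.525 ≈ 1.23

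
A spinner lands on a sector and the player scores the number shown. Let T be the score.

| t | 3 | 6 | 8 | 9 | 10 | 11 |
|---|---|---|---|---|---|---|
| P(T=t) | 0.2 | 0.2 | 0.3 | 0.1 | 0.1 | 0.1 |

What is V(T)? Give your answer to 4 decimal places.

6.5600

E[T] = (3)(0.2) + (6)(0.2) + (8)(0.3) + (9)(0.1) + (10)(0.1) + (11)(0.1) = 7.2
E[T²] = (3)²(0.2) + (6)²(0.2) + (8)²(0.3) + (9)²(0.1) + (10)²(0.1) + (11)²(0.1) = 58.4
V(T) = E[T²] − (E[T])² = 58.4 − (7.2)² = 6.56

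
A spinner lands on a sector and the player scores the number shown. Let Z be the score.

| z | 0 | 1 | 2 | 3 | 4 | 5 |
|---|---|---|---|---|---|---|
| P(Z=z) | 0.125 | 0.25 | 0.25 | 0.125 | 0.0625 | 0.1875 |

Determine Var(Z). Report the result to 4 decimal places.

E[Z] = (0)(0.125) + (1)(0.25) + (2)(0.25) + (3)(0.125) + (4)(0.0625) + (5)(0.1875) = 2.3125
E[Z²] = (0)²(0.125) + (1)²(0.25) + (2)²(0.25) + (3)²(0.125) + (4)²(0.0625) + (5)²(0.1875) = 8.0625
Var(Z) = E[Z²] − (E[Z])² = 8.0625 − (2.3125)² = 2.71484375

2.7148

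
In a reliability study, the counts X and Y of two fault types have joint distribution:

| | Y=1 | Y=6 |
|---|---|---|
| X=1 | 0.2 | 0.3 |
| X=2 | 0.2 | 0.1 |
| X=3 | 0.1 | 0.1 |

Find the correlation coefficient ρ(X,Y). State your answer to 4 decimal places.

E[X] = 1.7,  E[Y] = 3.5
E[XY] = 5.7
cov(X,Y) = E[XY] − E[X]E[Y] = 5.7 − (1.7)(3.5) = -0.25
Var(X) = 0.61,  Var(Y) = 6.25
ρ = -0.25 / √(0.61·6.25) ≈ -0.1280

-0.1280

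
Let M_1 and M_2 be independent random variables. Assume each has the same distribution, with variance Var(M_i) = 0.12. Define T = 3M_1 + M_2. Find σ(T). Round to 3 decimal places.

By independence, Var(T) = (3)²Var(M_1) + (1)²Var(M_2)
= (3)²·0.12 + (1)²·0.12 = 1.2
σ(T) = √1.2 ≈ 1.095

1.095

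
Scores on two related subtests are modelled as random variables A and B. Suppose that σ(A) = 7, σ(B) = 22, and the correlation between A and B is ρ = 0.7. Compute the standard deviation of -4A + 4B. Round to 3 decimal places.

71.263

Var(A) = (7)² = 49;  Var(B) = (22)² = 484
Cov(A,B) = ρ·σ(A)·σ(B) = 0.7·7·22 = 107.8
Var(-4A + 4B) = (-4)²·Var(A) + (4)²·Var(B) + 2·(-4)·(4)·Cov(A,B)
= 16·49 + 16·484 + -32·107.8 = 5078.4
σ(-4A + 4B) = √5078.4 ≈ 71.263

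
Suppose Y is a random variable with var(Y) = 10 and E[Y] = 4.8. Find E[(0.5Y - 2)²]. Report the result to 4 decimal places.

E[0.5Y - 2] = 0.5·4.8 − 2 = 0.4
var(0.5Y - 2) = (0.5)²·10 = 2.5
E[(0.5Y - 2)²] = var((0.5Y - 2)) + (E[(0.5Y - 2)])² = 2.5 + (0.4)² = 2.66

2.6600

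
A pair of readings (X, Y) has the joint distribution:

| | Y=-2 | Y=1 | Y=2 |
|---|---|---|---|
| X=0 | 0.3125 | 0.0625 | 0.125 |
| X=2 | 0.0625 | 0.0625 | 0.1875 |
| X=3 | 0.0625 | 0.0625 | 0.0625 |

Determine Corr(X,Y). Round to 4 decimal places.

0.3224

E[X] = 1.1875,  E[Y] = 0.0625
E[XY] = 0.8125
Cov(X,Y) = E[XY] − E[X]E[Y] = 0.8125 − (1.1875)(0.0625) = 0.73828125
Var(X) = 1.52734375,  Var(Y) = 3.43359375
ρ = 0.73828125 / √(1.52734375·3.43359375) ≈ 0.3224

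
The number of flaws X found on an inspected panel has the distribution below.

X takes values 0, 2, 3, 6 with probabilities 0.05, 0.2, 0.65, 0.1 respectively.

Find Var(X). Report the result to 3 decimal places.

E[X] = (0)(0.05) + (2)(0.2) + (3)(0.65) + (6)(0.1) = 2.95
E[X²] = (0)²(0.05) + (2)²(0.2) + (3)²(0.65) + (6)²(0.1) = 10.25
Var(X) = E[X²] − (E[X])² = 10.25 − (2.95)² = 1.5475

1.548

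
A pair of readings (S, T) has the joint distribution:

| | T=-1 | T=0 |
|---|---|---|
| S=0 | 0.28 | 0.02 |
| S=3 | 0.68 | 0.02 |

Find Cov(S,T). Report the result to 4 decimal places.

-0.0240

E[S] = 2.1,  E[T] = -0.96
E[ST] = -2.04
Cov(S,T) = E[ST] − E[S]E[T] = -2.04 − (2.1)(-0.96) = -0.024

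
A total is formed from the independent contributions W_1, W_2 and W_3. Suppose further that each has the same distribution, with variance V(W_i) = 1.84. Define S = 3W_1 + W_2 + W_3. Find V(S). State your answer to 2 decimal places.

By independence, V(S) = (3)²V(W_1) + (1)²V(W_2) + (1)²V(W_3)
= (3)²·1.84 + (1)²·1.84 + (1)²·1.84 = 20.24

20.24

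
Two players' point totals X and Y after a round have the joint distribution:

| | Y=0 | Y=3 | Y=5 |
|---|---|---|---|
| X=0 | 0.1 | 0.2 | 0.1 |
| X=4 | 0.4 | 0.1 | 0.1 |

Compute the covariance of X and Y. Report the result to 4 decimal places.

E[X] = 2.4,  E[Y] = 1.9
E[XY] = 3.2
cov(X,Y) = E[XY] − E[X]E[Y] = 3.2 − (2.4)(1.9) = -1.36

-1.3600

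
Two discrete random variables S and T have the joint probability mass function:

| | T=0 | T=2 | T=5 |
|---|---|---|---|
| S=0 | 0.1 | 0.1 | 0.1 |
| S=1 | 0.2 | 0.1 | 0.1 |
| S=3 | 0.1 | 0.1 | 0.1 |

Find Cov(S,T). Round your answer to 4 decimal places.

0.0700

E[S] = 1.3,  E[T] = 2.1
E[ST] = 2.8
Cov(S,T) = E[ST] − E[S]E[T] = 2.8 − (1.3)(2.1) = 0.07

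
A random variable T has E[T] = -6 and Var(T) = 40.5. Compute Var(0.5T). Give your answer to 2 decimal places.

10.13

Var(0.5T) = (0.5)²·Var(T) = 0.25·40.5 = 10.125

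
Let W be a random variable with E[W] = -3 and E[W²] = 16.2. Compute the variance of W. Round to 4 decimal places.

V(W) = 16.2 − (-3)² = 7.2

7.2000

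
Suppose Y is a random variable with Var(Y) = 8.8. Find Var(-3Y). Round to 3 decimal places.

Var(-3Y) = (-3)²·Var(Y) = 9·8.8 = 79.2

79.200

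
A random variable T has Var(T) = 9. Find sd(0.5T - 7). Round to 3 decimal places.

Var(0.5T - 7) = (0.5)²·9 = 2.25
sd(0.5T - 7) = √2.25 ≈ 1.500

1.500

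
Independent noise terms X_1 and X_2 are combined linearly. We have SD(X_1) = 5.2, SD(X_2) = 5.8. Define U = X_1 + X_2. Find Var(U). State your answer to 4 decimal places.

60.6800

Var(X_1) = 27.04, Var(X_2) = 33.64
By independence, Var(U) = (1)²Var(X_1) + (1)²Var(X_2)
= (1)²·27.04 + (1)²·33.64 = 60.68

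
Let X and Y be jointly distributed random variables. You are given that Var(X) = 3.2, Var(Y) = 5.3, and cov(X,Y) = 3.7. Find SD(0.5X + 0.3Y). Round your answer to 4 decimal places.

Var(0.5X + 0.3Y) = (0.5)²·Var(X) + (0.3)²·Var(Y) + 2·(0.5)·(0.3)·cov(X,Y)
= 0.25·3.2 + 0.09·5.3 + 0.3·3.7 = 2.387
SD(0.5X + 0.3Y) = √2.387 ≈ 1.5450

1.5450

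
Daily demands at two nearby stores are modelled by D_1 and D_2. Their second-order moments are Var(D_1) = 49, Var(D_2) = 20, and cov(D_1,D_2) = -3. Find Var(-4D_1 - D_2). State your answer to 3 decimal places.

780.000

Var(-4D_1 - D_2) = (-4)²·Var(D_1) + (-1)²·Var(D_2) + 2·(-4)·(-1)·cov(D_1,D_2)
= 16·49 + 1·20 + 8·-3 = 780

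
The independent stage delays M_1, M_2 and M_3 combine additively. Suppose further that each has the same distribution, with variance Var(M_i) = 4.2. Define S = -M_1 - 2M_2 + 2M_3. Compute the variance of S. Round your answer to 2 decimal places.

37.80

By independence, Var(S) = (-1)²Var(M_1) + (-2)²Var(M_2) + (2)²Var(M_3)
= (-1)²·4.2 + (-2)²·4.2 + (2)²·4.2 = 37.8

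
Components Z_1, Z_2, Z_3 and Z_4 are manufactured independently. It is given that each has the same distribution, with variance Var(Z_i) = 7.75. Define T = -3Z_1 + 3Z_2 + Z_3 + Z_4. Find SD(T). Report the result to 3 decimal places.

12.450

By independence, Var(T) = (-3)²Var(Z_1) + (3)²Var(Z_2) + (1)²Var(Z_3) + (1)²Var(Z_4)
= (-3)²·7.75 + (3)²·7.75 + (1)²·7.75 + (1)²·7.75 = 155
SD(T) = √155 ≈ 12.450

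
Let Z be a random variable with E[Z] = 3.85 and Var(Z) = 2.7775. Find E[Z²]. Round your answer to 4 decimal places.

E[Z²] = Var(Z) + (E[Z])² = 2.7775 + (3.85)² = 17.6

17.6000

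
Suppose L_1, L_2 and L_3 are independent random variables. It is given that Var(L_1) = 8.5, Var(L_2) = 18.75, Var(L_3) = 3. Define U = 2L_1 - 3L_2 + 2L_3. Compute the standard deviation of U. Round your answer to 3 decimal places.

By independence, Var(U) = (2)²Var(L_1) + (-3)²Var(L_2) + (2)²Var(L_3)
= (2)²·8.5 + (-3)²·18.75 + (2)²·3 = 214.75
σ(U) = √214.75 ≈ 14.654

14.654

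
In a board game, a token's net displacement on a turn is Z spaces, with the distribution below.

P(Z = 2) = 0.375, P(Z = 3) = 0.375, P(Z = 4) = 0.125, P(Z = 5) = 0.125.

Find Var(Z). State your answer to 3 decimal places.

E[Z] = (2)(0.375) + (3)(0.375) + (4)(0.125) + (5)(0.125) = 3
E[Z²] = (2)²(0.375) + (3)²(0.375) + (4)²(0.125) + (5)²(0.125) = 10
Var(Z) = E[Z²] − (E[Z])² = 10 − (3)² = 1

1.000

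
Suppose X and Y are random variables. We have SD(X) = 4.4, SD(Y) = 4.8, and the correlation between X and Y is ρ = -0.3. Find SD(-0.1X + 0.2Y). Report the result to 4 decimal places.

1.1699

Var(X) = (4.4)² = 19.36;  Var(Y) = (4.8)² = 23.04
Cov(X,Y) = ρ·SD(X)·SD(Y) = -0.3·4.4·4.8 = -6.336
Var(-0.1X + 0.2Y) = (-0.1)²·Var(X) + (0.2)²·Var(Y) + 2·(-0.1)·(0.2)·Cov(X,Y)
= 0.01·19.36 + 0.04·23.04 + -0.04·-6.336 = 1.36864
SD(-0.1X + 0.2Y) = √1.36864 ≈ 1.1699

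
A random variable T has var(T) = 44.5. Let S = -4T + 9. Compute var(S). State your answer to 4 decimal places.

712.0000

var(-4T + 9) = (-4)²·var(T) = 16·44.5 = 712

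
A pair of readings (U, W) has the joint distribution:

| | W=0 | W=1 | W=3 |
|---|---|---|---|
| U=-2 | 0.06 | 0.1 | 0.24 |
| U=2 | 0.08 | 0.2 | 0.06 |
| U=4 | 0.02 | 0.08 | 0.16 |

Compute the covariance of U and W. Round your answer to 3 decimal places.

-0.259

E[U] = 0.92,  E[W] = 1.76
E[UW] = 1.36
Cov(U,W) = E[UW] − E[U]E[W] = 1.36 − (0.92)(1.76) = -0.2592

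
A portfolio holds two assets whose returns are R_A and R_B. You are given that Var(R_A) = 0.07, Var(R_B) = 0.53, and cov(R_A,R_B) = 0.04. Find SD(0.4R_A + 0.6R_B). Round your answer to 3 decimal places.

Var(0.4R_A + 0.6R_B) = (0.4)²·Var(R_A) + (0.6)²·Var(R_B) + 2·(0.4)·(0.6)·cov(R_A,R_B)
= 0.16·0.07 + 0.36·0.53 + 0.48·0.04 = 0.2212
SD(0.4R_A + 0.6R_B) = √0.2212 ≈ 0.470

0.470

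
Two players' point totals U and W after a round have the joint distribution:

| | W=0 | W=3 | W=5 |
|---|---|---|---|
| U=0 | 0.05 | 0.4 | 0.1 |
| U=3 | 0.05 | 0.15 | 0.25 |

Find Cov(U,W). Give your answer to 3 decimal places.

E[U] = 1.35,  E[W] = 3.4
E[UW] = 5.1
Cov(U,W) = E[UW] − E[U]E[W] = 5.1 − (1.35)(3.4) = 0.51

0.510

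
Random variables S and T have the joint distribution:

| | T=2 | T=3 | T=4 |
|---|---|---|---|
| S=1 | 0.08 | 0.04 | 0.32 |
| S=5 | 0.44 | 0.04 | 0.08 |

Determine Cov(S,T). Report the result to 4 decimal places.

-1.1712

E[S] = 3.24,  E[T] = 2.88
E[ST] = 8.16
Cov(S,T) = E[ST] − E[S]E[T] = 8.16 − (3.24)(2.88) = -1.1712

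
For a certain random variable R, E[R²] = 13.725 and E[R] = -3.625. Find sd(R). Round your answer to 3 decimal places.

Var(R) = 13.725 − (-3.625)² = 0.584375
sd(R) = √0.584375 ≈ 0.764

0.764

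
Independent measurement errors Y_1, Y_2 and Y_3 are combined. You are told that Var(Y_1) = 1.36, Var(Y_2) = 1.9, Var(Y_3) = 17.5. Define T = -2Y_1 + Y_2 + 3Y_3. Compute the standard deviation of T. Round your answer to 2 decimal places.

By independence, Var(T) = (-2)²Var(Y_1) + (1)²Var(Y_2) + (3)²Var(Y_3)
= (-2)²·1.36 + (1)²·1.9 + (3)²·17.5 = 164.84
SD(T) = √164.84 ≈ 12.84

12.84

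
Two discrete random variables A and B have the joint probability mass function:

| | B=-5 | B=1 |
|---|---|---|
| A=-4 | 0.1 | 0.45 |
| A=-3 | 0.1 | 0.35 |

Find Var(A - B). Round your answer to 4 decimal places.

E[A] = -3.55,  E[B] = -0.2,  E[AB] = 0.65
Var(A) = 12.85 − (-3.55)² = 0.2475;  Var(B) = 5.8 − (-0.2)² = 5.76
cov(A,B) = 0.65 − (-3.55)(-0.2) = -0.06
Var(A - B) = (1)²·0.2475 + (-1)²·5.76 + 2·(1)·(-1)·-0.06 = 6.1275

6.1275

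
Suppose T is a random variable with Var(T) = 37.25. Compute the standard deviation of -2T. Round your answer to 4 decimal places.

Var(-2T) = (-2)²·37.25 = 149
SD(-2T) = √149 ≈ 12.2066

12.2066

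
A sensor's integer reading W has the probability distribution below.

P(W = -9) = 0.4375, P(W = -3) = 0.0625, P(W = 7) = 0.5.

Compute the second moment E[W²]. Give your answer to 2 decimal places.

E[W²] = (-9)²(0.4375) + (-3)²(0.0625) + (7)²(0.5) = 60.5

60.50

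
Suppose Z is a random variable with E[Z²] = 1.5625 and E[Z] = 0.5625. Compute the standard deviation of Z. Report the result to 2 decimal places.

Var(Z) = 1.5625 − (0.5625)² = 1.24609375
sd(Z) = √1.24609375 ≈ 1.12

1.12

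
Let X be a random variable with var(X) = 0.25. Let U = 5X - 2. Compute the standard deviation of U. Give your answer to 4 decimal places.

2.5000

var(5X - 2) = (5)²·0.25 = 6.25
sd(U) = √6.25 ≈ 2.5000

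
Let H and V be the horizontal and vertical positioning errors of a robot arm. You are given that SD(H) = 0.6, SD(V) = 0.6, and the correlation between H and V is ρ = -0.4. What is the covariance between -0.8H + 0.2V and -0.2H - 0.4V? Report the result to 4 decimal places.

-0.0115

Var(H) = (0.6)² = 0.36;  Var(V) = (0.6)² = 0.36
Cov(H,V) = ρ·SD(H)·SD(V) = -0.4·0.6·0.6 = -0.144
Cov(-0.8H + 0.2V, -0.2H - 0.4V) = (-0.8)(-0.2)Var(H) + (0.2)(-0.4)Var(V) + [(-0.8)(-0.4) + (0.2)(-0.2)]Cov(H,V)
= 0.16·0.36 + -0.08·0.36 + 0.28·-0.144 = -0.01152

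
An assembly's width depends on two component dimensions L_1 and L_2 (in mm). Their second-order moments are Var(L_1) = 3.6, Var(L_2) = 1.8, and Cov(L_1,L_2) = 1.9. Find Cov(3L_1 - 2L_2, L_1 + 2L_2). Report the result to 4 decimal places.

Cov(3L_1 - 2L_2, L_1 + 2L_2) = (3)(1)Var(L_1) + (-2)(2)Var(L_2) + [(3)(2) + (-2)(1)]Cov(L_1,L_2)
= 3·3.6 + -4·1.8 + 4·1.9 = 11.2

11.2000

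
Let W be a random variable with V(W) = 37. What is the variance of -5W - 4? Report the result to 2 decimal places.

925.00

V(-5W - 4) = (-5)²·V(W) = 25·37 = 925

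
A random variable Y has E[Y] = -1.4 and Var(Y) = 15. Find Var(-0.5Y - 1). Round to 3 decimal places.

Var(-0.5Y - 1) = (-0.5)²·Var(Y) = 0.25·15 = 3.75

3.750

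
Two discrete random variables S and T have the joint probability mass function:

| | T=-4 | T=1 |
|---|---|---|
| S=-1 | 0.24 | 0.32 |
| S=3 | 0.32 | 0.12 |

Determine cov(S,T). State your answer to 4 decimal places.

E[S] = 0.76,  E[T] = -1.8
E[ST] = -2.84
cov(S,T) = E[ST] − E[S]E[T] = -2.84 − (0.76)(-1.8) = -1.472

-1.4720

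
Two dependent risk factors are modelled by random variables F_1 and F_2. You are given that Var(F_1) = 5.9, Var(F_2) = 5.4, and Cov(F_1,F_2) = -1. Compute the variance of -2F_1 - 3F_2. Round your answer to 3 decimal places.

60.200

Var(-2F_1 - 3F_2) = (-2)²·Var(F_1) + (-3)²·Var(F_2) + 2·(-2)·(-3)·Cov(F_1,F_2)
= 4·5.9 + 9·5.4 + 12·-1 = 60.2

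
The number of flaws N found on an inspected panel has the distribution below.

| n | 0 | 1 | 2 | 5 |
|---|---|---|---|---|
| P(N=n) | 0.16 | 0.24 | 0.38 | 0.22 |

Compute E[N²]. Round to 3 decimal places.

7.260

E[N²] = (0)²(0.16) + (1)²(0.24) + (2)²(0.38) + (5)²(0.22) = 7.26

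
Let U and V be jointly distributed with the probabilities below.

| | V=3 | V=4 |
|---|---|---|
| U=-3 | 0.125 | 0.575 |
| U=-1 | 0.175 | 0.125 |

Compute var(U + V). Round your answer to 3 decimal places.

0.710

E[U] = -2.4,  E[V] = 3.7,  E[UV] = -9.05
var(U) = 6.6 − (-2.4)² = 0.84;  var(V) = 13.9 − (3.7)² = 0.21
cov(U,V) = -9.05 − (-2.4)(3.7) = -0.17
var(U + V) = (1)²·0.84 + (1)²·0.21 + 2·(1)·(1)·-0.17 = 0.71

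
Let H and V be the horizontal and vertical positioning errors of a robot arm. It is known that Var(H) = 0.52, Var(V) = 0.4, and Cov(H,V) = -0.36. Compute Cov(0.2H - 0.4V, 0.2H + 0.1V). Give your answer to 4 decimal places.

Cov(0.2H - 0.4V, 0.2H + 0.1V) = (0.2)(0.2)Var(H) + (-0.4)(0.1)Var(V) + [(0.2)(0.1) + (-0.4)(0.2)]Cov(H,V)
= 0.04·0.52 + -0.04·0.4 + -0.06·-0.36 = 0.0264

0.0264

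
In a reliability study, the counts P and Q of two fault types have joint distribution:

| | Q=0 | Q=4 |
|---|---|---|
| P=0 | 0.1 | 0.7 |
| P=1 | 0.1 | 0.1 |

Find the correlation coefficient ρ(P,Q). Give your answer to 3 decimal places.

E[P] = 0.2,  E[Q] = 3.2
E[PQ] = 0.4
Cov(P,Q) = E[PQ] − E[P]E[Q] = 0.4 − (0.2)(3.2) = -0.24
V(P) = 0.16,  V(Q) = 2.56
ρ = -0.24 / √(0.16·2.56) ≈ -0.375

-0.375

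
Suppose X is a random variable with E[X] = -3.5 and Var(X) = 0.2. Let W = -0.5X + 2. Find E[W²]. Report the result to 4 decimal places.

14.1125

E[-0.5X + 2] = -0.5·-3.5 + 2 = 3.75
Var(-0.5X + 2) = (-0.5)²·0.2 = 0.05
E[W²] = Var(W) + (E[W])² = 0.05 + (3.75)² = 14.1125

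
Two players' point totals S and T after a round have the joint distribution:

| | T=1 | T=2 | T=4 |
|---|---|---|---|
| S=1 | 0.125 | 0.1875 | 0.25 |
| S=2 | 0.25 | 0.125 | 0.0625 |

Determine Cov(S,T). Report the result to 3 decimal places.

E[S] = 1.4375,  E[T] = 2.25
E[ST] = 3
Cov(S,T) = E[ST] − E[S]E[T] = 3 − (1.4375)(2.25) = -0.234375

-0.234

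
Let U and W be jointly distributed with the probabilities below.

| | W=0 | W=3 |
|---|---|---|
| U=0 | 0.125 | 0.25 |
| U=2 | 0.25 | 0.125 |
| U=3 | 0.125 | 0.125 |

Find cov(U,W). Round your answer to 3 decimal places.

E[U] = 1.5,  E[W] = 1.5
E[UW] = 1.875
cov(U,W) = E[UW] − E[U]E[W] = 1.875 − (1.5)(1.5) = -0.375

-0.375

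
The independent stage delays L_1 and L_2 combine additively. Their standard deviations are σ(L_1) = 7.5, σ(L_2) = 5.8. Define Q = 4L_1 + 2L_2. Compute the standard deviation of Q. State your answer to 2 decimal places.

V(L_1) = 56.25, V(L_2) = 33.64
By independence, V(Q) = (4)²V(L_1) + (2)²V(L_2)
= (4)²·56.25 + (2)²·33.64 = 1034.56
σ(Q) = √1034.56 ≈ 32.16

32.16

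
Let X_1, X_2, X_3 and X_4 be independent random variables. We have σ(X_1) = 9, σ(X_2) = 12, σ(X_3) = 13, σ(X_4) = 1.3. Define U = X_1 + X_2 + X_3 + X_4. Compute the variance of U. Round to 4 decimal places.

var(X_1) = 81, var(X_2) = 144, var(X_3) = 169, var(X_4) = 1.69
By independence, var(U) = (1)²var(X_1) + (1)²var(X_2) + (1)²var(X_3) + (1)²var(X_4)
= (1)²·81 + (1)²·144 + (1)²·169 + (1)²·1.69 = 395.69

395.6900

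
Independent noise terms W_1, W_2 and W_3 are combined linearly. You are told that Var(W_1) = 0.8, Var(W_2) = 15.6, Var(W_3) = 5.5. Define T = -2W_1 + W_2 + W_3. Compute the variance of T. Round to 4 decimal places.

By independence, Var(T) = (-2)²Var(W_1) + (1)²Var(W_2) + (1)²Var(W_3)
= (-2)²·0.8 + (1)²·15.6 + (1)²·5.5 = 24.3

24.3000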